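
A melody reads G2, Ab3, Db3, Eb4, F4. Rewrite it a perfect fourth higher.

C3 Db4 Gb3 Ab4 Bb4

G2 → C3
Ab3 → Db4
Db3 → Gb3
Eb4 → Ab4
F4 → Bb4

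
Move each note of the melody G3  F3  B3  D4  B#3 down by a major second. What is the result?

G3 -> F3
F3 -> Eb3
B3 -> A3
D4 -> C4
B#3 -> A#3

F3 Eb3 A3 C4 A#3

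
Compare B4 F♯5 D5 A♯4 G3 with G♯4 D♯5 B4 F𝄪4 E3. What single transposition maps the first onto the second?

down a minor third

Take the first pair: B4 → G#4. B to G spans 3 letter names, so the interval is some kind of third.
G#4 to B4 is 3 semitones, which makes it a minor third; the second version is lower, so the direction is down.
Checking another pair — G3 → E3 — gives the same interval.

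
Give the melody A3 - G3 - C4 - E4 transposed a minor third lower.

F#3 E3 A3 C#4

A3: a third down reaches F, and 3 semitones makes it F#3.
A minor third down from G3 gives E3.
C4: a third down reaches A, and 3 semitones makes it A3.
A minor third down from E4 gives C#4.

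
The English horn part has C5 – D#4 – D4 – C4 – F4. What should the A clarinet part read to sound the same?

Ab4 B3 Bb3 Ab3 Db4

First find concert pitch: the English horn sounds a perfect fifth below written, so C5 D#4 D4 C4 F4 sounds F4 G#3 G3 F3 Bb3.
Then write for A clarinet: it sounds a minor third below written, so the part must be a minor third above concert.
F4 → Ab4
G#3 → B3
G3 → Bb3
F3 → Ab3
Bb3 → Db4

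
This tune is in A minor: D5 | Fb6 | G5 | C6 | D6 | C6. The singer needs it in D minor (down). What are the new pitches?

G4 Bbb5 C5 F5 G5 F5

A minor to D minor down is a perfect fifth, so every note moves down by that interval.
D5 becomes G4
Fb6 becomes Bbb5
G5 becomes C5
C6 becomes F5
D6 becomes G5
C6 becomes F5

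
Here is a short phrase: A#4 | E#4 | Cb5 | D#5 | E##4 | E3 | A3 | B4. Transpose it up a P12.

E#6 B#5 Gb6 A#6 B##5 B4 E5 F#6

A#4: a twelfth up reaches E, and 19 semitones makes it E#6.
E#4 up a perfect twelfth is B#5.
Cb5: a twelfth up reaches G, and 19 semitones makes it Gb6.
D#5 up a perfect twelfth is A#6.
E##4: a twelfth up reaches B, and 19 semitones makes it B##5.
E3: a twelfth up reaches B, and 19 semitones makes it B4.
A3: a twelfth up reaches E, and 19 semitones makes it E5.
B4: a twelfth up reaches F, and 19 semitones makes it F#6.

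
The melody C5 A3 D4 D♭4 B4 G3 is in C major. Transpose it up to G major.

G5 E4 A4 Ab4 F#5 D4

C major to G major up is a perfect fifth, so every note moves up by that interval.
C5 becomes G5
A3 becomes E4
D4 becomes A4
Db4 becomes Ab4
B4 becomes F#5
G3 becomes D4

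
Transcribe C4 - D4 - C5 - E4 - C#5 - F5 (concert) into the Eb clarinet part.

A3 B3 A4 C#4 A#4 D5

Written C4 sounds as Eb4 on the Eb clarinet, so concert pitches are written a minor third down.
C4 → A3
D4 → B3
C5 → A4
E4 → C#4
C#5 → A#4
F5 → D5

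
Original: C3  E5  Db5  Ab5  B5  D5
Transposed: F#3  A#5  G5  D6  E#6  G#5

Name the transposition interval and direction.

Take the first pair: C3 → F#3. C to F spans 4 letter names, so the interval is some kind of fourth.
C3 to F#3 is 6 semitones, which makes it an augmented fourth; the second version is higher, so the direction is up.
Checking another pair — D5 → G#5 — gives the same interval.

up an augmented fourth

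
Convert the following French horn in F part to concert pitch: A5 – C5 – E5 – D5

The French horn in F sounds a perfect fifth below written, so transpose each written note down a perfect fifth.
A5 → D5
C5 → F4
E5 → A4
D5 → G4

D5 F4 A4 G4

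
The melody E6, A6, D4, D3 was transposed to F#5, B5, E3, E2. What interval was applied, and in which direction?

down a minor seventh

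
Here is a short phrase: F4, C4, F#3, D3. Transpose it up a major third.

F4: a third up reaches A, and 4 semitones makes it A4.
A major third up from C4 gives E4.
F#3: a third up reaches A, and 4 semitones makes it A#3.
A major third up from D3 gives F#3.

A4 E4 A#3 F#3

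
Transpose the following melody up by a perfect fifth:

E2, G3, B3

B2 D4 F#4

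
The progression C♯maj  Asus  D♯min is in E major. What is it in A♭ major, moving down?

E major down to A♭ major is an augmented fifth; each chord root moves by that interval while the quality stays the same.
C♯maj: root C♯ down an augmented fifth → F, giving Fmaj.
Asus: root A down an augmented fifth → Db, giving Dbsus.
D♯min: root D♯ down an augmented fifth → G, giving Gmin.

Fmaj Dbsus Gmin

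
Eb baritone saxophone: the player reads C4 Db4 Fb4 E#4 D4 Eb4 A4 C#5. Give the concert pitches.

The Eb baritone saxophone sounds a major thirteenth below written, so transpose each written note down a major thirteenth.
C4 becomes Eb2
Db4 becomes Fb2
Fb4 becomes Abb2
E#4 becomes G#2
D4 becomes F2
Eb4 becomes Gb2
A4 becomes C3
C#5 becomes E3

Eb2 Fb2 Abb2 G#2 F2 Gb2 C3 E3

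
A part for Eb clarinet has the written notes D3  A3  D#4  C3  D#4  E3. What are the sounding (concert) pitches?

The Eb clarinet sounds a minor third above written, so transpose each written note up a minor third.
D3 -> F3
A3 -> C4
D#4 -> F#4
C3 -> Eb3
D#4 -> F#4
E3 -> G3

F3 C4 F#4 Eb3 F#4 G3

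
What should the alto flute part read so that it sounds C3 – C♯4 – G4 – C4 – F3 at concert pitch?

Written C4 sounds as G3 on the alto flute, so concert pitches are written a perfect fourth up.
C3 becomes F3
C#4 becomes F#4
G4 becomes C5
C4 becomes F4
F3 becomes Bb3

F3 F#4 C5 F4 Bb3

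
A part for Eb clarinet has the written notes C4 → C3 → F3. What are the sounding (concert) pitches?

Eb4 Eb3 Ab3

Written C4 on the Eb clarinet sounds as Eb4, a minor third higher; apply that shift to every note.
C4 becomes Eb4
C3 becomes Eb3
F3 becomes Ab3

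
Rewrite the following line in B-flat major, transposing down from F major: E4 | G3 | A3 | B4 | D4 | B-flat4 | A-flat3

A3 C3 D3 E4 G3 Eb4 Db3

F major to B-flat major down is a perfect fifth, so every note moves down by that interval.
E4 gives A3
G3 gives C3
A3 gives D3
B4 gives E4
D4 gives G3
Bb4 gives Eb4
Ab3 gives Db3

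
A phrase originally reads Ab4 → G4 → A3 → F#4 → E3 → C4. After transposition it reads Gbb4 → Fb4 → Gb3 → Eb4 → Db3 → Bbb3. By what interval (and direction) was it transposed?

From Ab4 to Gbb4 is 2 letter names — a second of some quality.
Gbb4 to Ab4 is 3 semitones, which makes it an augmented second; the second version is lower, so the direction is down.
Checking another pair — C4 → Bbb3 — gives the same interval.

down an augmented second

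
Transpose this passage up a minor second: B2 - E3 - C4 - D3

C3 F3 Db4 Eb3

A minor second up from B2 gives C3.
E3: a second up reaches F, and 1 semitone makes it F3.
C4 up a minor second is Db4.
D3: a second up reaches E, and 1 semitone makes it Eb3.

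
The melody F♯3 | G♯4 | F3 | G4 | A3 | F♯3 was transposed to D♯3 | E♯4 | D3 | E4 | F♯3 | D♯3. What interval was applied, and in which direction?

down a minor third

From F#3 to D#3 is 3 letter names — a third of some quality.
D#3 to F#3 is 3 semitones, which makes it a minor third; the second version is lower, so the direction is down.
Checking another pair — F#3 → D#3 — gives the same interval.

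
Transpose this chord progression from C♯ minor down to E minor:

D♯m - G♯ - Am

F#m B Cm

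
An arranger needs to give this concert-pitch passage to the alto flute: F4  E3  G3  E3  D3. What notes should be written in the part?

Bb4 A3 C4 A3 G3

The alto flute sounds a perfect fourth below written, so the written part must be a perfect fourth above concert — transpose each note up.
F4 to Bb4
E3 to A3
G3 to C4
E3 to A3
D3 to G3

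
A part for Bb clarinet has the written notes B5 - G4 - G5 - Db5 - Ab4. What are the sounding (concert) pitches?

A5 F4 F5 Cb5 Gb4

The Bb clarinet sounds a major second below written, so transpose each written note down a major second.
B5 -> A5
G4 -> F4
G5 -> F5
Db5 -> Cb5
Ab4 -> Gb4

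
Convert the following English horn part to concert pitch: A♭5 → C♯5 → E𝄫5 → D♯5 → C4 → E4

Written C4 on the English horn sounds as F3, a perfect fifth lower; apply that shift to every note.
Ab5 to Db5
C#5 to F#4
Ebb5 to Abb4
D#5 to G#4
C4 to F3
E4 to A3

Db5 F#4 Abb4 G#4 F3 A3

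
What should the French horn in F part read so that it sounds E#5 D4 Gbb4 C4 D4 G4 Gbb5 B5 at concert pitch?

Written C4 sounds as F3 on the French horn in F, so concert pitches are written a perfect fifth up.
E#5 gives B#5
D4 gives A4
Gbb4 gives Dbb5
C4 gives G4
D4 gives A4
G4 gives D5
Gbb5 gives Dbb6
B5 gives F#6

B#5 A4 Dbb5 G4 A4 D5 Dbb6 F#6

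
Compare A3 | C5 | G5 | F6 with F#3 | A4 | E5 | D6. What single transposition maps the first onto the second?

down a minor third

From A3 to F#3 is 3 letter names — a third of some quality.
F#3 to A3 is 3 semitones, which makes it a minor third; the second version is lower, so the direction is down.
Checking another pair — F6 → D6 — gives the same interval.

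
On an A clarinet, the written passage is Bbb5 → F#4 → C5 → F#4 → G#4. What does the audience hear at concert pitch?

Gb5 D#4 A4 D#4 E#4

Written C4 on the A clarinet sounds as A3, a minor third lower; apply that shift to every note.
Bbb5 to Gb5
F#4 to D#4
C5 to A4
F#4 to D#4
G#4 to E#4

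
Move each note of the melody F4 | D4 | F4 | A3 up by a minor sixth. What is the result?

Db5 Bb4 Db5 F4

F4: a sixth up reaches D, and 8 semitones makes it Db5.
D4: a sixth up reaches B, and 8 semitones makes it Bb4.
F4 up a minor sixth is Db5.
A3 up a minor sixth is F4.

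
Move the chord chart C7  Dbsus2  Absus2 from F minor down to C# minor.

G#7 Asus2 Esus2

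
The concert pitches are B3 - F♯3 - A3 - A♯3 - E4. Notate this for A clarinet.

D4 A3 C4 C#4 G4

Written C4 sounds as A3 on the A clarinet, so concert pitches are written a minor third up.
B3 → D4
F#3 → A3
A3 → C4
A#3 → C#4
E4 → G4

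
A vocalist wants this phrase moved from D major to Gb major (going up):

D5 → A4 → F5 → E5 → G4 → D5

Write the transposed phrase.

D major to Gb major up is a diminished fourth, so every note moves up by that interval.
D5 to Gb5
A4 to Db5
F5 to Bbb5
E5 to Ab5
G4 to Cb5
D5 to Gb5

Gb5 Db5 Bbb5 Ab5 Cb5 Gb5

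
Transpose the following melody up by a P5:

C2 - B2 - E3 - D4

G2 F#3 B3 A4

C2 gives G2
B2 gives F#3
E3 gives B3
D4 gives A4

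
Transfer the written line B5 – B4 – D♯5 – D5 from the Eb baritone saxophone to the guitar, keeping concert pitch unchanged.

D5 D4 F#4 F4

First find concert pitch: the Eb baritone saxophone sounds a major thirteenth below written, so B5 B4 D♯5 D5 sounds D4 D3 F#3 F3.
Then write for guitar: it sounds a perfect octave below written, so the part must be a perfect octave above concert.
D4 → D5
D3 → D4
F#3 → F#4
F3 → F4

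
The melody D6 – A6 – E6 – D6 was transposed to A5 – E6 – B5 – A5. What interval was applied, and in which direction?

From D6 to A5 is 4 letter names — a fourth of some quality.
A5 to D6 is 5 semitones, which makes it a perfect fourth; the second version is lower, so the direction is down.
Checking another pair — D6 → A5 — gives the same interval.

down a perfect fourth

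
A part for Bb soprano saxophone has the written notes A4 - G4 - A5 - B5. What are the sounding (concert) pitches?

Written C4 on the Bb soprano saxophone sounds as Bb3, a major second lower; apply that shift to every note.
A4 → G4
G4 → F4
A5 → G5
B5 → A5

G4 F4 G5 A5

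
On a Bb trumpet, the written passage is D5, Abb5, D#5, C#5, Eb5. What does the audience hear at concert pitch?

Written C4 on the Bb trumpet sounds as Bb3, a major second lower; apply that shift to every note.
D5 -> C5
Abb5 -> Gbb5
D#5 -> C#5
C#5 -> B4
Eb5 -> Db5

C5 Gbb5 C#5 B4 Db5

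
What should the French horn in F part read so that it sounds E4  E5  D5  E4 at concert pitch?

B4 B5 A5 B4

Written C4 sounds as F3 on the French horn in F, so concert pitches are written a perfect fifth up.
E4 -> B4
E5 -> B5
D5 -> A5
E4 -> B4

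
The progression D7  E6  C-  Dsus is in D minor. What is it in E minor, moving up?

E7 F#6 D- Esus

D minor up to E minor is a major second; each chord root moves by that interval while the quality stays the same.
D7: root D up a major second → E, giving E7.
E6: root E up a major second → F#, giving F#6.
C-: root C up a major second → D, giving D-.
Dsus: root D up a major second → E, giving Esus.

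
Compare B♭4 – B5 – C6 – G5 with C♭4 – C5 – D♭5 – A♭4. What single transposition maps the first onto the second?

down a major seventh

Take the first pair: Bb4 → Cb4. B to C spans 7 letter names, so the interval is some kind of seventh.
Cb4 to Bb4 is 11 semitones, which makes it a major seventh; the second version is lower, so the direction is down.
Checking another pair — G5 → Ab4 — gives the same interval.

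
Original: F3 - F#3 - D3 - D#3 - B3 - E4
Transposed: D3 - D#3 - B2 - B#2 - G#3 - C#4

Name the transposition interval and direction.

From F3 to D3 is 3 letter names — a third of some quality.
D3 to F3 is 3 semitones, which makes it a minor third; the second version is lower, so the direction is down.
Checking another pair — E4 → C#4 — gives the same interval.

down a minor third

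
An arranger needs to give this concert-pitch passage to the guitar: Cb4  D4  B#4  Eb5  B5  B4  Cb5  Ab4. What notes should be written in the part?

Cb5 D5 B#5 Eb6 B6 B5 Cb6 Ab5

Written C4 sounds as C3 on the guitar, so concert pitches are written a perfect octave up.
Cb4 -> Cb5
D4 -> D5
B#4 -> B#5
Eb5 -> Eb6
B5 -> B6
B4 -> B5
Cb5 -> Cb6
Ab4 -> Ab5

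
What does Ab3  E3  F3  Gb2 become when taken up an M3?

Ab3 up a major third is C4.
E3 up a major third is G#3.
F3 up a major third is A3.
Gb2: a third up reaches B, and 4 semitones makes it Bb2.

C4 G#3 A3 Bb2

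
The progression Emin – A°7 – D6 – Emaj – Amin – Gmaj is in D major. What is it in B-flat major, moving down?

Cmin F°7 Bb6 Cmaj Fmin Ebmaj

D major down to B-flat major is a major third; each chord root moves by that interval while the quality stays the same.
Emin: root E down a major third → C, giving Cmin.
A°7: root A down a major third → F, giving F°7.
D6: root D down a major third → Bb, giving Bb6.
Emaj: root E down a major third → C, giving Cmaj.
Amin: root A down a major third → F, giving Fmin.
Gmaj: root G down a major third → Eb, giving Ebmaj.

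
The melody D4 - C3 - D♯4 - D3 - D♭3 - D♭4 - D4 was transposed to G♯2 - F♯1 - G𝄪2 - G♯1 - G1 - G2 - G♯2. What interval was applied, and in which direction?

down a diminished twelfth

From D4 to G#2 is 12 letter names — a twelfth of some quality.
G#2 to D4 is 18 semitones, which makes it a diminished twelfth; the second version is lower, so the direction is down.
Checking another pair — D4 → G#2 — gives the same interval.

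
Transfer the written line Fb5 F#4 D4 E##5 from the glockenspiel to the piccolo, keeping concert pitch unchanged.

First find concert pitch: the glockenspiel sounds a perfect fifteenth above written, so Fb5 F#4 D4 E##5 sounds Fb7 F#6 D6 E##7.
Then write for piccolo: it sounds a perfect octave above written, so the part must be a perfect octave below concert.
Fb7 → Fb6
F#6 → F#5
D6 → D5
E##7 → E##6

Fb6 F#5 D5 E##6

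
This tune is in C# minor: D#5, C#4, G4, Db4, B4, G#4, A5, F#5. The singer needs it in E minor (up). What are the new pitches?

F#5 E4 Bb4 Fb4 D5 B4 C6 A5

From C# up to E is a minor third; apply that to each pitch.
D#5 gives F#5
C#4 gives E4
G4 gives Bb4
Db4 gives Fb4
B4 gives D5
G#4 gives B4
A5 gives C6
F#5 gives A5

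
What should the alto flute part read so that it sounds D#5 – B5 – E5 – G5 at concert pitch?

Written C4 sounds as G3 on the alto flute, so concert pitches are written a perfect fourth up.
D#5 becomes G#5
B5 becomes E6
E5 becomes A5
G5 becomes C6

G#5 E6 A5 C6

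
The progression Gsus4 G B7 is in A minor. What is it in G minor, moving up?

A minor up to G minor is a minor seventh; each chord root moves by that interval while the quality stays the same.
Gsus4: root G up a minor seventh → F, giving Fsus4.
G: root G up a minor seventh → F, giving F.
B7: root B up a minor seventh → A, giving A7.

Fsus4 F A7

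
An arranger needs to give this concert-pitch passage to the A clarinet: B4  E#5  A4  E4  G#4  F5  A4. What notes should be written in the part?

D5 G#5 C5 G4 B4 Ab5 C5

Written C4 sounds as A3 on the A clarinet, so concert pitches are written a minor third up.
B4 becomes D5
E#5 becomes G#5
A4 becomes C5
E4 becomes G4
G#4 becomes B4
F5 becomes Ab5
A4 becomes C5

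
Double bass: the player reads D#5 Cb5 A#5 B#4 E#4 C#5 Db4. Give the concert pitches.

Written C4 on the double bass sounds as C3, a perfect octave lower; apply that shift to every note.
D#5 → D#4
Cb5 → Cb4
A#5 → A#4
B#4 → B#3
E#4 → E#3
C#5 → C#4
Db4 → Db3

D#4 Cb4 A#4 B#3 E#3 C#4 Db3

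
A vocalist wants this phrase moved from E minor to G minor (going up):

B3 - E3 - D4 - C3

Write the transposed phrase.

From E up to G is a minor third; apply that to each pitch.
B3 to D4
E3 to G3
D4 to F4
C3 to Eb3

D4 G3 F4 Eb3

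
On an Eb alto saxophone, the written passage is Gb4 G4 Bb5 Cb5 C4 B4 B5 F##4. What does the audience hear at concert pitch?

Bbb3 Bb3 Db5 Ebb4 Eb3 D4 D5 A#3

The Eb alto saxophone sounds a major sixth below written, so transpose each written note down a major sixth.
Gb4 becomes Bbb3
G4 becomes Bb3
Bb5 becomes Db5
Cb5 becomes Ebb4
C4 becomes Eb3
B4 becomes D4
B5 becomes D5
F##4 becomes A#3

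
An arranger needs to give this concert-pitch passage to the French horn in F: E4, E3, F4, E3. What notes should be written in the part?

B4 B3 C5 B3

The French horn in F sounds a perfect fifth below written, so the written part must be a perfect fifth above concert — transpose each note up.
E4 -> B4
E3 -> B3
F4 -> C5
E3 -> B3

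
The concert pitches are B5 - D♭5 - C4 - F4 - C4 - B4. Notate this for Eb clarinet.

G#5 Bb4 A3 D4 A3 G#4

Written C4 sounds as Eb4 on the Eb clarinet, so concert pitches are written a minor third down.
B5 gives G#5
Db5 gives Bb4
C4 gives A3
F4 gives D4
C4 gives A3
B4 gives G#4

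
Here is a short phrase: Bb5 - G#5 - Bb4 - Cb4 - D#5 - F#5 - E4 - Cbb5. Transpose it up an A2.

Bb5 to C#6
G#5 to A##5
Bb4 to C#5
Cb4 to D4
D#5 to E##5
F#5 to G##5
E4 to F##4
Cbb5 to Db5

C#6 A##5 C#5 D4 E##5 G##5 F##4 Db5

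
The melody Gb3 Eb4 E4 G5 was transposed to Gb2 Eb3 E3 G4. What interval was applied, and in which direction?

From Gb3 to Gb2 is 8 letter names — an octave of some quality.
Gb2 to Gb3 is 12 semitones, which makes it a perfect octave; the second version is lower, so the direction is down.
Checking another pair — G5 → G4 — gives the same interval.

down a perfect octave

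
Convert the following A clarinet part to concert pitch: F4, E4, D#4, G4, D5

D4 C#4 B#3 E4 B4

The A clarinet sounds a minor third below written, so transpose each written note down a minor third.
F4 gives D4
E4 gives C#4
D#4 gives B#3
G4 gives E4
D5 gives B4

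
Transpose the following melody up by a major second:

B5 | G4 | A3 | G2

C#6 A4 B3 A2

B5 becomes C#6
G4 becomes A4
A3 becomes B3
G2 becomes A2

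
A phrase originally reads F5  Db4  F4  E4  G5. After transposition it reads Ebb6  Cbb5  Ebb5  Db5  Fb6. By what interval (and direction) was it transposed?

up a diminished seventh

Take the first pair: F5 → Ebb6. F to E spans 7 letter names, so the interval is some kind of seventh.
F5 to Ebb6 is 9 semitones, which makes it a diminished seventh; the second version is higher, so the direction is up.
Checking another pair — G5 → Fb6 — gives the same interval.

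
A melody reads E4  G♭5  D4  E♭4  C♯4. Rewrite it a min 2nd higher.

E4 becomes F4
Gb5 becomes Abb5
D4 becomes Eb4
Eb4 becomes Fb4
C#4 becomes D4

F4 Abb5 Eb4 Fb4 D4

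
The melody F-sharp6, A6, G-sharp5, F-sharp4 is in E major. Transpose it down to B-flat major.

C6 Eb6 D5 C4

E major to B-flat major down is an augmented fourth, so every note moves down by that interval.
F#6 to C6
A6 to Eb6
G#5 to D5
F#4 to C4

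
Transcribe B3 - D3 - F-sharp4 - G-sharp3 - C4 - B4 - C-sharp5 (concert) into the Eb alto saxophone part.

Written C4 sounds as Eb3 on the Eb alto saxophone, so concert pitches are written a major sixth up.
B3 to G#4
D3 to B3
F#4 to D#5
G#3 to E#4
C4 to A4
B4 to G#5
C#5 to A#5

G#4 B3 D#5 E#4 A4 G#5 A#5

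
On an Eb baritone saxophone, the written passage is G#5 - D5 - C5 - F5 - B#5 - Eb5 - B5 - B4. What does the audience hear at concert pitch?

The Eb baritone saxophone sounds a major thirteenth below written, so transpose each written note down a major thirteenth.
G#5 gives B3
D5 gives F3
C5 gives Eb3
F5 gives Ab3
B#5 gives D#4
Eb5 gives Gb3
B5 gives D4
B4 gives D3

B3 F3 Eb3 Ab3 D#4 Gb3 D4 D3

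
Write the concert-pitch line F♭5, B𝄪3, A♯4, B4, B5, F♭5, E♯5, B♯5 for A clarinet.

The A clarinet sounds a minor third below written, so the written part must be a minor third above concert — transpose each note up.
Fb5 to Abb5
B##3 to D##4
A#4 to C#5
B4 to D5
B5 to D6
Fb5 to Abb5
E#5 to G#5
B#5 to D#6

Abb5 D##4 C#5 D5 D6 Abb5 G#5 D#6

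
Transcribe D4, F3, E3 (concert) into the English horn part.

A4 C4 B3

The English horn sounds a perfect fifth below written, so the written part must be a perfect fifth above concert — transpose each note up.
D4 becomes A4
F3 becomes C4
E3 becomes B3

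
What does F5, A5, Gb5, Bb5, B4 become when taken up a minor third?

Ab5 C6 Bbb5 Db6 D5

F5 -> Ab5
A5 -> C6
Gb5 -> Bbb5
Bb5 -> Db6
B4 -> D5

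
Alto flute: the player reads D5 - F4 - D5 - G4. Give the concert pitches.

A4 C4 A4 D4

Written C4 on the alto flute sounds as G3, a perfect fourth lower; apply that shift to every note.
D5 -> A4
F4 -> C4
D5 -> A4
G4 -> D4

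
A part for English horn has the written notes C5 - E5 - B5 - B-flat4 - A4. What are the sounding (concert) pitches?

F4 A4 E5 Eb4 D4

Written C4 on the English horn sounds as F3, a perfect fifth lower; apply that shift to every note.
C5 → F4
E5 → A4
B5 → E5
Bb4 → Eb4
A4 → D4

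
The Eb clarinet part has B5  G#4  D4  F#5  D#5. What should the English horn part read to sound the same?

First find concert pitch: the Eb clarinet sounds a minor third above written, so B5 G#4 D4 F#5 D#5 sounds D6 B4 F4 A5 F#5.
Then write for English horn: it sounds a perfect fifth below written, so the part must be a perfect fifth above concert.
D6 → A6
B4 → F#5
F4 → C5
A5 → E6
F#5 → C#6

A6 F#5 C5 E6 C#6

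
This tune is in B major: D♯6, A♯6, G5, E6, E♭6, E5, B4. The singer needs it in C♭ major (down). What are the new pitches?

B major to C♭ major down is an augmented seventh, so every note moves down by that interval.
D#6 gives Eb5
A#6 gives Bb5
G5 gives Abb4
E6 gives Fb5
Eb6 gives Fbb5
E5 gives Fb4
B4 gives Cb4

Eb5 Bb5 Abb4 Fb5 Fbb5 Fb4 Cb4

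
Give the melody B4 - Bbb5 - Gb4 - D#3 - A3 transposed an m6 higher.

B4 -> G5
Bbb5 -> Gbb6
Gb4 -> Ebb5
D#3 -> B3
A3 -> F4

G5 Gbb6 Ebb5 B3 F4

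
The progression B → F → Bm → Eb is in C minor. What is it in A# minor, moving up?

G## D# G##m C#

C minor up to A# minor is an augmented sixth; each chord root moves by that interval while the quality stays the same.
B: root B up an augmented sixth → G##, giving G##.
F: root F up an augmented sixth → D#, giving D#.
Bm: root B up an augmented sixth → G##, giving G##m.
Eb: root Eb up an augmented sixth → C#, giving C#.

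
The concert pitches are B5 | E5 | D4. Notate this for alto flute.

E6 A5 G4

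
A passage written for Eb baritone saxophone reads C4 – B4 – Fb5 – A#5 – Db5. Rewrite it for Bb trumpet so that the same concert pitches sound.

F2 E3 Bbb3 D#4 Gb3

First find concert pitch: the Eb baritone saxophone sounds a major thirteenth below written, so C4 B4 Fb5 A#5 Db5 sounds Eb2 D3 Abb3 C#4 Fb3.
Then write for Bb trumpet: it sounds a major second below written, so the part must be a major second above concert.
Eb2 → F2
D3 → E3
Abb3 → Bbb3
C#4 → D#4
Fb3 → Gb3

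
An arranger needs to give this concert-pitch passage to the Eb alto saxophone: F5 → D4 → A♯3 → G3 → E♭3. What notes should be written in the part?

The Eb alto saxophone sounds a major sixth below written, so the written part must be a major sixth above concert — transpose each note up.
F5 gives D6
D4 gives B4
A#3 gives F##4
G3 gives E4
Eb3 gives C4

D6 B4 F##4 E4 C4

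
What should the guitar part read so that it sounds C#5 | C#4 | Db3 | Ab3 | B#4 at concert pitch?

C#6 C#5 Db4 Ab4 B#5

The guitar sounds a perfect octave below written, so the written part must be a perfect octave above concert — transpose each note up.
C#5 gives C#6
C#4 gives C#5
Db3 gives Db4
Ab3 gives Ab4
B#4 gives B#5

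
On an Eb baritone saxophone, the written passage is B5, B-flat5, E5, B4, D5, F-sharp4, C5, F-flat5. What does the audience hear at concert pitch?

D4 Db4 G3 D3 F3 A2 Eb3 Abb3

Written C4 on the Eb baritone saxophone sounds as Eb2, a major thirteenth lower; apply that shift to every note.
B5 gives D4
Bb5 gives Db4
E5 gives G3
B4 gives D3
D5 gives F3
F#4 gives A2
C5 gives Eb3
Fb5 gives Abb3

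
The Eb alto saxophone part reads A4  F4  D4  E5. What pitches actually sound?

Written C4 on the Eb alto saxophone sounds as Eb3, a major sixth lower; apply that shift to every note.
A4 to C4
F4 to Ab3
D4 to F3
E5 to G4

C4 Ab3 F3 G4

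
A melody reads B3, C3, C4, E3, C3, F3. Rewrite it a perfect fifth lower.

B3 -> E3
C3 -> F2
C4 -> F3
E3 -> A2
C3 -> F2
F3 -> Bb2

E3 F2 F3 A2 F2 Bb2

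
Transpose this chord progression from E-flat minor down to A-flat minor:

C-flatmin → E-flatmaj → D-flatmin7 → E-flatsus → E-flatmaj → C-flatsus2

Fbmin Abmaj Gbmin7 Absus Abmaj Fbsus2

E-flat minor down to A-flat minor is a perfect fifth; each chord root moves by that interval while the quality stays the same.
C-flatmin: root C-flat down a perfect fifth → Fb, giving Fbmin.
E-flatmaj: root E-flat down a perfect fifth → Ab, giving Abmaj.
D-flatmin7: root D-flat down a perfect fifth → Gb, giving Gbmin7.
E-flatsus: root E-flat down a perfect fifth → Ab, giving Absus.
E-flatmaj: root E-flat down a perfect fifth → Ab, giving Abmaj.
C-flatsus2: root C-flat down a perfect fifth → Fb, giving Fbsus2.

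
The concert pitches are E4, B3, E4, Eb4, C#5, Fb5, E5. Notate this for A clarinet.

G4 D4 G4 Gb4 E5 Abb5 G5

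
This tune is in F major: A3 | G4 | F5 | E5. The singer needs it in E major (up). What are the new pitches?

G#4 F#5 E6 D#6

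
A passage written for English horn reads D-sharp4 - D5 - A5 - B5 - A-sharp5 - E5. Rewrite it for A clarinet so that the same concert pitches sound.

B3 Bb4 F5 G5 F#5 C5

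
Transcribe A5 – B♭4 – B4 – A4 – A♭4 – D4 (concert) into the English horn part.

The English horn sounds a perfect fifth below written, so the written part must be a perfect fifth above concert — transpose each note up.
A5 to E6
Bb4 to F5
B4 to F#5
A4 to E5
Ab4 to Eb5
D4 to A4

E6 F5 F#5 E5 Eb5 A4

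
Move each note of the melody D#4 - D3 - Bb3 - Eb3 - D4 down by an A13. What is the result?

D#4 → F2
D3 → Fb1
Bb3 → Dbb2
Eb3 → Gbb1
D4 → Fb2

F2 Fb1 Dbb2 Gbb1 Fb2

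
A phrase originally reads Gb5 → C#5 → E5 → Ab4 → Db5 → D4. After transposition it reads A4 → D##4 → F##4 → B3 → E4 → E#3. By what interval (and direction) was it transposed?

Take the first pair: Gb5 → A4. G to A spans 7 letter names, so the interval is some kind of seventh.
A4 to Gb5 is 9 semitones, which makes it a diminished seventh; the second version is lower, so the direction is down.
Checking another pair — D4 → E#3 — gives the same interval.

down a diminished seventh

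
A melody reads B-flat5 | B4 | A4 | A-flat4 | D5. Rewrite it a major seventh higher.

A6 A#5 G#5 G5 C#6

Bb5 to A6
B4 to A#5
A4 to G#5
Ab4 to G5
D5 to C#6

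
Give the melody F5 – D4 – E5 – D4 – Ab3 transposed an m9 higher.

Gb6 Eb5 F6 Eb5 Bbb4

F5 -> Gb6
D4 -> Eb5
E5 -> F6
D4 -> Eb5
Ab3 -> Bbb4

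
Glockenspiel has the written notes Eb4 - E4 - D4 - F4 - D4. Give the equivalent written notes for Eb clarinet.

First find concert pitch: the glockenspiel sounds a perfect fifteenth above written, so Eb4 E4 D4 F4 D4 sounds Eb6 E6 D6 F6 D6.
Then write for Eb clarinet: it sounds a minor third above written, so the part must be a minor third below concert.
Eb6 → C6
E6 → C#6
D6 → B5
F6 → D6
D6 → B5

C6 C#6 B5 D6 B5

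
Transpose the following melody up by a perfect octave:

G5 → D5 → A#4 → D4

G6 D6 A#5 D5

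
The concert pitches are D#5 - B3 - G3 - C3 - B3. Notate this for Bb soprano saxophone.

E#5 C#4 A3 D3 C#4

Written C4 sounds as Bb3 on the Bb soprano saxophone, so concert pitches are written a major second up.
D#5 → E#5
B3 → C#4
G3 → A3
C3 → D3
B3 → C#4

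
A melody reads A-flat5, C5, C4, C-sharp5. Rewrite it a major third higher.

C6 E5 E4 E#5

A major third up from Ab5 gives C6.
C5 up a major third is E5.
A major third up from C4 gives E4.
C#5: a third up reaches E, and 4 semitones makes it E#5.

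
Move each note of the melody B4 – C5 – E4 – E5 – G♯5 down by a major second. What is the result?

A4 Bb4 D4 D5 F#5

B4 gives A4
C5 gives Bb4
E4 gives D4
E5 gives D5
G#5 gives F#5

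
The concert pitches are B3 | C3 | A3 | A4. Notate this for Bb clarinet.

C#4 D3 B3 B4

Written C4 sounds as Bb3 on the Bb clarinet, so concert pitches are written a major second up.
B3 → C#4
C3 → D3
A3 → B3
A4 → B4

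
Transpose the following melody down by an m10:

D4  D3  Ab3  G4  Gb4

D4: a tenth down reaches B, and 15 semitones makes it B2.
D3 down a minor tenth is B1.
Ab3: a tenth down reaches F, and 15 semitones makes it F2.
G4: a tenth down reaches E, and 15 semitones makes it E3.
Gb4: a tenth down reaches E, and 15 semitones makes it Eb3.

B2 B1 F2 E3 Eb3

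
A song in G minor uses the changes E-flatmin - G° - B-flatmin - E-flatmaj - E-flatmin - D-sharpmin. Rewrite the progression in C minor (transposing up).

G minor up to C minor is a perfect fourth; each chord root moves by that interval while the quality stays the same.
E-flatmin: root E-flat up a perfect fourth → Ab, giving Abmin.
G°: root G up a perfect fourth → C, giving C°.
B-flatmin: root B-flat up a perfect fourth → Eb, giving Ebmin.
E-flatmaj: root E-flat up a perfect fourth → Ab, giving Abmaj.
E-flatmin: root E-flat up a perfect fourth → Ab, giving Abmin.
D-sharpmin: root D-sharp up a perfect fourth → G#, giving G#min.

Abmin C° Ebmin Abmaj Abmin G#min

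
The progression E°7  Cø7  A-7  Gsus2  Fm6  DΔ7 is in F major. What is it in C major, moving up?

B°7 Gø7 E-7 Dsus2 Cm6 AΔ7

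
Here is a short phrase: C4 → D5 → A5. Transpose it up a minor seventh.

Bb4 C6 G6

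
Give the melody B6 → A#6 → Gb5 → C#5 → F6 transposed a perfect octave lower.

B5 A#5 Gb4 C#4 F5

B6 to B5
A#6 to A#5
Gb5 to Gb4
C#5 to C#4
F6 to F5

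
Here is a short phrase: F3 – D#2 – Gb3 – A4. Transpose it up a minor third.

Ab3 F#2 Bbb3 C5

F3: a third up reaches A, and 3 semitones makes it Ab3.
A minor third up from D#2 gives F#2.
Gb3 up a minor third is Bbb3.
A4: a third up reaches C, and 3 semitones makes it C5.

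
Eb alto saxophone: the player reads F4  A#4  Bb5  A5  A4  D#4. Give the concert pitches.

Ab3 C#4 Db5 C5 C4 F#3

Written C4 on the Eb alto saxophone sounds as Eb3, a major sixth lower; apply that shift to every note.
F4 -> Ab3
A#4 -> C#4
Bb5 -> Db5
A5 -> C5
A4 -> C4
D#4 -> F#3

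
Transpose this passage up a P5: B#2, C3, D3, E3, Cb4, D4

F##3 G3 A3 B3 Gb4 A4

B#2 → F##3
C3 → G3
D3 → A3
E3 → B3
Cb4 → Gb4
D4 → A4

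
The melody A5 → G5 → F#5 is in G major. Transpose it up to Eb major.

G major to Eb major up is a minor sixth, so every note moves up by that interval.
A5 gives F6
G5 gives Eb6
F#5 gives D6

F6 Eb6 D6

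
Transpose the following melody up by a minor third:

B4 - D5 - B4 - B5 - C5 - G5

B4 up a minor third is D5.
D5 up a minor third is F5.
B4: a third up reaches D, and 3 semitones makes it D5.
A minor third up from B5 gives D6.
A minor third up from C5 gives Eb5.
G5: a third up reaches B, and 3 semitones makes it Bb5.

D5 F5 D5 D6 Eb5 Bb5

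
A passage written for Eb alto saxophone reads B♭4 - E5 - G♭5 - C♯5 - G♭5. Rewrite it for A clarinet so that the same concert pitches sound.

Fb4 Bb4 Dbb5 G4 Dbb5

First find concert pitch: the Eb alto saxophone sounds a major sixth below written, so B♭4 E5 G♭5 C♯5 G♭5 sounds Db4 G4 Bbb4 E4 Bbb4.
Then write for A clarinet: it sounds a minor third below written, so the part must be a minor third above concert.
Db4 → Fb4
G4 → Bb4
Bbb4 → Dbb5
E4 → G4
Bbb4 → Dbb5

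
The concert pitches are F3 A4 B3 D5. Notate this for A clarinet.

Written C4 sounds as A3 on the A clarinet, so concert pitches are written a minor third up.
F3 becomes Ab3
A4 becomes C5
B3 becomes D4
D5 becomes F5

Ab3 C5 D4 F5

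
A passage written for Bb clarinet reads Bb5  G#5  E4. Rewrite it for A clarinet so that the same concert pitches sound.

First find concert pitch: the Bb clarinet sounds a major second below written, so Bb5 G#5 E4 sounds Ab5 F#5 D4.
Then write for A clarinet: it sounds a minor third below written, so the part must be a minor third above concert.
Ab5 → Cb6
F#5 → A5
D4 → F4

Cb6 A5 F4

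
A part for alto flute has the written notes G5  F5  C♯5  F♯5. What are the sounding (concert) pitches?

D5 C5 G#4 C#5

The alto flute sounds a perfect fourth below written, so transpose each written note down a perfect fourth.
G5 → D5
F5 → C5
C#5 → G#4
F#5 → C#5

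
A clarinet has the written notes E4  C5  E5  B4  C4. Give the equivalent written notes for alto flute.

F#4 D5 F#5 C#5 D4

First find concert pitch: the A clarinet sounds a minor third below written, so E4 C5 E5 B4 C4 sounds C#4 A4 C#5 G#4 A3.
Then write for alto flute: it sounds a perfect fourth below written, so the part must be a perfect fourth above concert.
C#4 → F#4
A4 → D5
C#5 → F#5
G#4 → C#5
A3 → D4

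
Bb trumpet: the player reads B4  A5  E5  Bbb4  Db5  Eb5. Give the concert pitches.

The Bb trumpet sounds a major second below written, so transpose each written note down a major second.
B4 → A4
A5 → G5
E5 → D5
Bbb4 → Abb4
Db5 → Cb5
Eb5 → Db5

A4 G5 D5 Abb4 Cb5 Db5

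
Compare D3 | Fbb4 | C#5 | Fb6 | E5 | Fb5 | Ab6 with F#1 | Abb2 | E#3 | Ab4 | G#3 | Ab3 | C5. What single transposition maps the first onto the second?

From D3 to F#1 is 13 letter names — a thirteenth of some quality.
F#1 to D3 is 20 semitones, which makes it a minor thirteenth; the second version is lower, so the direction is down.
Checking another pair — Ab6 → C5 — gives the same interval.

down a minor thirteenth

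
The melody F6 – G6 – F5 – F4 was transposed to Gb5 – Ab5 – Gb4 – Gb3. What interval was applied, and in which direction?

From F6 to Gb5 is 7 letter names — a seventh of some quality.
Gb5 to F6 is 11 semitones, which makes it a major seventh; the second version is lower, so the direction is down.
Checking another pair — F4 → Gb3 — gives the same interval.

down a major seventh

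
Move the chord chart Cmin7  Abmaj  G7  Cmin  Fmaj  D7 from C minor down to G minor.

C minor down to G minor is a perfect fourth; each chord root moves by that interval while the quality stays the same.
Cmin7: root C down a perfect fourth → G, giving Gmin7.
Abmaj: root Ab down a perfect fourth → Eb, giving Ebmaj.
G7: root G down a perfect fourth → D, giving D7.
Cmin: root C down a perfect fourth → G, giving Gmin.
Fmaj: root F down a perfect fourth → C, giving Cmaj.
D7: root D down a perfect fourth → A, giving A7.

Gmin7 Ebmaj D7 Gmin Cmaj A7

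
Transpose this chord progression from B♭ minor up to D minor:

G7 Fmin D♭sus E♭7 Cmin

B♭ minor up to D minor is a major third; each chord root moves by that interval while the quality stays the same.
G7: root G up a major third → B, giving B7.
Fmin: root F up a major third → A, giving Amin.
D♭sus: root D♭ up a major third → F, giving Fsus.
E♭7: root E♭ up a major third → G, giving G7.
Cmin: root C up a major third → E, giving Emin.

B7 Amin Fsus G7 Emin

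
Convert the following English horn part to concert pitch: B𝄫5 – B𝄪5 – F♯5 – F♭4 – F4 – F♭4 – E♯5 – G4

Written C4 on the English horn sounds as F3, a perfect fifth lower; apply that shift to every note.
Bbb5 → Ebb5
B##5 → E##5
F#5 → B4
Fb4 → Bbb3
F4 → Bb3
Fb4 → Bbb3
E#5 → A#4
G4 → C4

Ebb5 E##5 B4 Bbb3 Bb3 Bbb3 A#4 C4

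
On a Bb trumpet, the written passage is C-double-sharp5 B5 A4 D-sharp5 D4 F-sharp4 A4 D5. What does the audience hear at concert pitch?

B#4 A5 G4 C#5 C4 E4 G4 C5

The Bb trumpet sounds a major second below written, so transpose each written note down a major second.
C##5 becomes B#4
B5 becomes A5
A4 becomes G4
D#5 becomes C#5
D4 becomes C4
F#4 becomes E4
A4 becomes G4
D5 becomes C5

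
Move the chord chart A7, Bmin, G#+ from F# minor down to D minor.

F# minor down to D minor is a major third; each chord root moves by that interval while the quality stays the same.
A7: root A down a major third → F, giving F7.
Bmin: root B down a major third → G, giving Gmin.
G#+: root G# down a major third → E, giving E+.

F7 Gmin E+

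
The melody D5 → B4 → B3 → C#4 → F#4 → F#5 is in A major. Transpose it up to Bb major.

Eb5 C5 C4 D4 G4 G5

From A up to Bb is a minor second; apply that to each pitch.
D5 becomes Eb5
B4 becomes C5
B3 becomes C4
C#4 becomes D4
F#4 becomes G4
F#5 becomes G5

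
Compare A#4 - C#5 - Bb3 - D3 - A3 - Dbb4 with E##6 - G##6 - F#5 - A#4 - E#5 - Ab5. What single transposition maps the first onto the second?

up an augmented twelfth

From A#4 to E##6 is 12 letter names — a twelfth of some quality.
A#4 to E##6 is 20 semitones, which makes it an augmented twelfth; the second version is higher, so the direction is up.
Checking another pair — Dbb4 → Ab5 — gives the same interval.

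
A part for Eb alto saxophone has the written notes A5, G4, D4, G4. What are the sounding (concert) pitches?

C5 Bb3 F3 Bb3

The Eb alto saxophone sounds a major sixth below written, so transpose each written note down a major sixth.
A5 -> C5
G4 -> Bb3
D4 -> F3
G4 -> Bb3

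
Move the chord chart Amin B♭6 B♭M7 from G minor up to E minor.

F#min G6 GM7

G minor up to E minor is a major sixth; each chord root moves by that interval while the quality stays the same.
Amin: root A up a major sixth → F#, giving F#min.
B♭6: root B♭ up a major sixth → G, giving G6.
B♭M7: root B♭ up a major sixth → G, giving GM7.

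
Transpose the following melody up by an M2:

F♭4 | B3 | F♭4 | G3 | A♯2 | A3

Gb4 C#4 Gb4 A3 B#2 B3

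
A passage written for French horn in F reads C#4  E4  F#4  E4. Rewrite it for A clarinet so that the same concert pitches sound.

A3 C4 D4 C4

First find concert pitch: the French horn in F sounds a perfect fifth below written, so C#4 E4 F#4 E4 sounds F#3 A3 B3 A3.
Then write for A clarinet: it sounds a minor third below written, so the part must be a minor third above concert.
F#3 → A3
A3 → C4
B3 → D4
A3 → C4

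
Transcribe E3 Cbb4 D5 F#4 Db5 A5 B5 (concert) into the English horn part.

Written C4 sounds as F3 on the English horn, so concert pitches are written a perfect fifth up.
E3 to B3
Cbb4 to Gbb4
D5 to A5
F#4 to C#5
Db5 to Ab5
A5 to E6
B5 to F#6

B3 Gbb4 A5 C#5 Ab5 E6 F#6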